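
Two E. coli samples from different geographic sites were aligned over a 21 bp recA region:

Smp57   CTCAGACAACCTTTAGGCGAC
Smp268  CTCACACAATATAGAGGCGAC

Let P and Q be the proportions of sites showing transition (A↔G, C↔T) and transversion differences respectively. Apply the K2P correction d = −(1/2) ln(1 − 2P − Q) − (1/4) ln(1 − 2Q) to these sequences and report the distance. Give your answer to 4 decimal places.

Mismatches occur at site 5 (G/C, transversion), site 10 (C/T, transition), site 11 (C/A, transversion), site 13 (T/A, transversion), site 14 (T/G, transversion).
Of the 5 differences, 1 transition and 4 transversions over 21 sites: P = 1/21 = 0.047619, Q = 4/21 = 0.190476.
d = −0.5·ln(0.714286) − 0.25·ln(0.619048) = −0.5·(-0.336472) − 0.25·(-0.479572) = 0.2881.

0.2881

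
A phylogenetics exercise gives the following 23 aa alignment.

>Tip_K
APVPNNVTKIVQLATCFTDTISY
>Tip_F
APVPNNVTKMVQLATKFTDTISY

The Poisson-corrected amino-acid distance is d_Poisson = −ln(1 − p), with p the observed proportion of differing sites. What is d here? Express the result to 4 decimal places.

0.0910

Mismatches occur at site 10 (I→M), site 16 (C→K).
p = 2/23 = 0.086957.
d = −ln(1 − 0.086957) = −ln(0.913043) = 0.0910.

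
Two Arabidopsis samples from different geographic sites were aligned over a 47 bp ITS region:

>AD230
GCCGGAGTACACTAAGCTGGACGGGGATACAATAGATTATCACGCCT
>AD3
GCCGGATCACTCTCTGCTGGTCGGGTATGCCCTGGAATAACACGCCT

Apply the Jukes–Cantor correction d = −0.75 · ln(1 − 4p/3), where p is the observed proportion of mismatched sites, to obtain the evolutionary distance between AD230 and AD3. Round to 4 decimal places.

0.3451

Differing sites — 7:G/T; 8:T/C; 11:A/T; 14:A/C; 15:A/T; 21:A/T; 26:G/T; 29:A/G; 31:A/C; 32:A/C; 34:A/G; 37:T/A; 40:T/A.
p = 13/47 = 0.276596.
d = −0.75 · ln(1 − (4/3)·0.276596) = −0.75 · ln(0.631205) = −0.75 · (-0.460125) = 0.3451.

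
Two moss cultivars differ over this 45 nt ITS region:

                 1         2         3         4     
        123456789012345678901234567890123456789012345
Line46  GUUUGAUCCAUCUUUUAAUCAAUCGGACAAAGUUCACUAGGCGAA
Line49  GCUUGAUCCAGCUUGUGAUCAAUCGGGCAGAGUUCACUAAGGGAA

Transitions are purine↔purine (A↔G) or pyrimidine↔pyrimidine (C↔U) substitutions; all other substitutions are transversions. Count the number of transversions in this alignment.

The sequences differ at positions 2 (U/C, transition), 11 (U/G, transversion), 15 (U/G, transversion), 17 (A/G, transition), 27 (A/G, transition), 30 (A/G, transition), 40 (G/A, transition), 42 (C/G, transversion).
Of the 8 differences, 5 transitions and 3 transversions, so the answer is 3.

3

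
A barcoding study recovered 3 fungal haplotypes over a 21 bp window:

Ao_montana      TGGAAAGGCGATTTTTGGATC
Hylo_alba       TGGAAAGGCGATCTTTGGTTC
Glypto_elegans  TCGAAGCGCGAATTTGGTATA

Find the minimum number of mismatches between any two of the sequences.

2

Pairwise Hamming distances:
  Ao_montana vs Hylo_alba: 2
  Ao_montana vs Glypto_elegans: 7
  Hylo_alba vs Glypto_elegans: 9
The smallest is 2, between Ao_montana and Hylo_alba.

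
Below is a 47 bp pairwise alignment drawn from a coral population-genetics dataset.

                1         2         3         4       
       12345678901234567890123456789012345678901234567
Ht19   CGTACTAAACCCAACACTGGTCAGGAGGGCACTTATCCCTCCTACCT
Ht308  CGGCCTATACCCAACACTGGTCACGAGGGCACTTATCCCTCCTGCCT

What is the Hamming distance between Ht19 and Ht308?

The sequences differ at positions 3 (T/G), 4 (A/C), 8 (A/T), 24 (G/C), 44 (A/G).
That gives 5 mismatches out of 47 aligned sites, so the Hamming distance is 5.

5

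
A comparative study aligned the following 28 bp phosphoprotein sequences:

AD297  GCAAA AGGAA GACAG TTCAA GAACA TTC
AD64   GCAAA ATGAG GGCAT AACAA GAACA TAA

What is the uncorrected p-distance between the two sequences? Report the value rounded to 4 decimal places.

0.2857

The sequences differ at positions 7 (G/T), 10 (A/G), 12 (A/G), 15 (G/T), 16 (T/A), 17 (T/A), 27 (T/A), 28 (C/A).
There are 8 differences over 28 sites, so p = 8/28 = 0.2857.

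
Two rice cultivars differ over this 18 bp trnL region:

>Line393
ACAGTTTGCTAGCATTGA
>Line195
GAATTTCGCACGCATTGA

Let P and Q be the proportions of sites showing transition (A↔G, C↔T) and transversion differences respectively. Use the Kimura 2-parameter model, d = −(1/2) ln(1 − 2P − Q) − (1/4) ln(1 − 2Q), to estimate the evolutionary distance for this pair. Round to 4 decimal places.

0.4408

Differing sites — 1:A/G (Ti); 2:C/A (Tv); 4:G/T (Tv); 7:T/C (Ti); 10:T/A (Tv); 11:A/C (Tv).
Of the 6 differences, 2 transitions and 4 transversions over 18 sites: P = 2/18 = 0.111111, Q = 4/18 = 0.222222.
d = −0.5·ln(0.555556) − 0.25·ln(0.555556) = −0.5·(-0.587786) − 0.25·(-0.587786) = 0.4408.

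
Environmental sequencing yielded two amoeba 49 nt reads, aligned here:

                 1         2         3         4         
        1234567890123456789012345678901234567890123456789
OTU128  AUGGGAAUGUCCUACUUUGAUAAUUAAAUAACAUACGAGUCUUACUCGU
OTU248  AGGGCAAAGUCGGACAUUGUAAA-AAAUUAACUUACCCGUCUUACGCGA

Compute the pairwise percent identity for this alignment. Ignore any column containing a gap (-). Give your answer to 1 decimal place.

Excluding the 1 gap column leaves 48 comparable sites.
Differing sites — 2:U/G; 5:G/C; 8:U/A; 12:C/G; 13:U/G; 16:U/A; 20:A/U; 21:U/A; 25:U/A; 28:A/U; 33:A/U; 37:G/C; 38:A/C; 46:U/G; 49:U/A.
33 of the 48 comparable sites match, so the percent identity is 33/48 × 100 = 68.8%.

68.8%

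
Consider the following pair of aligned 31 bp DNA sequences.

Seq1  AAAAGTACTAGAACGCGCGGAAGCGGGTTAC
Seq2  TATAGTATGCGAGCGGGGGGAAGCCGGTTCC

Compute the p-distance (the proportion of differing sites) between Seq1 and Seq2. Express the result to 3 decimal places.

Differing sites — 1:A/T; 3:A/T; 8:C/T; 9:T/G; 10:A/C; 13:A/G; 16:C/G; 18:C/G; 25:G/C; 30:A/C.
There are 10 differences over 31 sites, so p = 10/31 = 0.323.

0.323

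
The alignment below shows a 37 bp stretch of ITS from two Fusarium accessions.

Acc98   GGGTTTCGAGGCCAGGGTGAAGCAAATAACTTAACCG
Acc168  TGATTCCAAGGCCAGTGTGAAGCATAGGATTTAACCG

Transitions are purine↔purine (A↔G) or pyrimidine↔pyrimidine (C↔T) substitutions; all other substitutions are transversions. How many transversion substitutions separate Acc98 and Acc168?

Mismatches occur at site 1 (G↔T, transversion), site 3 (G↔A, transition), site 6 (T↔C, transition), site 8 (G↔A, transition), site 16 (G↔T, transversion), site 25 (A↔T, transversion), site 27 (T↔G, transversion), site 28 (A↔G, transition), site 30 (C↔T, transition).
Of the 9 differences, 5 transitions and 4 transversions, so the answer is 4.

4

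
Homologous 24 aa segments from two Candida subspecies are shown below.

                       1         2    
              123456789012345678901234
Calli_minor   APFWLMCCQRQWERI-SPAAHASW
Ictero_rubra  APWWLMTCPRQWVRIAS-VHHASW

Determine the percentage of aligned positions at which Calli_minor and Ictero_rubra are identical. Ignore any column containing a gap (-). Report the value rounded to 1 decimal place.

72.7%

Excluding the 2 gap columns leaves 22 comparable sites.
The sequences differ at positions 3 (F/W), 7 (C/T), 9 (Q/P), 13 (E/V), 19 (A/V), 20 (A/H).
16 of the 22 comparable sites match, so the percent identity is 16/22 × 100 = 72.7%.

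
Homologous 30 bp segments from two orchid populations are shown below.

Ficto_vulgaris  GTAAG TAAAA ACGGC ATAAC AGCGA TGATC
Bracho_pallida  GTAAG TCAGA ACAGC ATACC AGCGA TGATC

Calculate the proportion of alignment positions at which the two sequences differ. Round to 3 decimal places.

0.133

Differing sites — 7:A/C; 9:A/G; 13:G/A; 19:A/C.
There are 4 differences over 30 sites, so p = 4/30 = 0.133.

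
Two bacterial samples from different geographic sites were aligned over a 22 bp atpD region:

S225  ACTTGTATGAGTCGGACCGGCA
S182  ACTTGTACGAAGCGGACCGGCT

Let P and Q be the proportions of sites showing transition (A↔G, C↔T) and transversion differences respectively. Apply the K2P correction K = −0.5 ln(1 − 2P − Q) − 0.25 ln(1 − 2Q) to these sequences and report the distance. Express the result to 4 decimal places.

0.2094

Differing sites — 8:T/C (Ti); 11:G/A (Ti); 12:T/G (Tv); 22:A/T (Tv).
Of the 4 differences, 2 transitions and 2 transversions over 22 sites: P = 2/22 = 0.090909, Q = 2/22 = 0.090909.
d = −0.5·ln(0.727273) − 0.25·ln(0.818182) = −0.5·(-0.318453) − 0.25·(-0.200670) = 0.2094.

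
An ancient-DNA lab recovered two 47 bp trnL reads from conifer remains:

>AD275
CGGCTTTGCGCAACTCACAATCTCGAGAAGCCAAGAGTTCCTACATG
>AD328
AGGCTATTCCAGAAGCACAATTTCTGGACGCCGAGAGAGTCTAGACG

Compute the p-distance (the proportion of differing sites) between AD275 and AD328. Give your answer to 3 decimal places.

0.383

Differing sites — 1:C/A; 6:T/A; 8:G/T; 10:G/C; 11:C/A; 12:A/G; 14:C/A; 15:T/G; 22:C/T; 25:G/T; 26:A/G; 29:A/C; 33:A/G; 38:T/A; 39:T/G; 40:C/T; 44:C/G; 46:T/C.
There are 18 differences over 47 sites, so p = 18/47 = 0.383.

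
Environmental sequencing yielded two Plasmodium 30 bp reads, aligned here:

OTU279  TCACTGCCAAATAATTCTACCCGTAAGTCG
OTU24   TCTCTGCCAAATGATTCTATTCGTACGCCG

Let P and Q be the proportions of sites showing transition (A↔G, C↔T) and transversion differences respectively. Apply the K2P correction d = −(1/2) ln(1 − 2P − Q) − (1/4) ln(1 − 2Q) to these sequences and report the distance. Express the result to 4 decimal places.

0.2385

Mismatches occur at site 3 (A↔T, transversion), site 13 (A↔G, transition), site 20 (C↔T, transition), site 21 (C↔T, transition), site 26 (A↔C, transversion), site 28 (T↔C, transition).
Of the 6 differences, 4 transitions and 2 transversions over 30 sites: P = 4/30 = 0.133333, Q = 2/30 = 0.066667.
d = −0.5·ln(0.666667) − 0.25·ln(0.866666) = −0.5·(-0.405465) − 0.25·(-0.143102) = 0.2385.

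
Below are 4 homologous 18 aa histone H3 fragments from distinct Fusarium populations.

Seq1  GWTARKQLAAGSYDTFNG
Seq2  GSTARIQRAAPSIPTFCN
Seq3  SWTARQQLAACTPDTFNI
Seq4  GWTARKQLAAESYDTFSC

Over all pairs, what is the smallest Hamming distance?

3

Pairwise Hamming distances:
  Seq1 vs Seq2: 8
  Seq1 vs Seq3: 6
  Seq1 vs Seq4: 3
  Seq2 vs Seq3: 10
  Seq2 vs Seq4: 8
  Seq3 vs Seq4: 7
The smallest is 3, between Seq1 and Seq4.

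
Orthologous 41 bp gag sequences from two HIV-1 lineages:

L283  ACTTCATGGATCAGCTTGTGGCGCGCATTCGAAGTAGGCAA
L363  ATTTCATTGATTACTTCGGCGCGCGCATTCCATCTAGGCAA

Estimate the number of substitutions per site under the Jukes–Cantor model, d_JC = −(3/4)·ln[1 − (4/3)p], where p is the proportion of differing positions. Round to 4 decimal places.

0.3321

Mismatches occur at site 2 (C→T), site 8 (G→T), site 12 (C→T), site 14 (G→C), site 15 (C→T), site 17 (T→C), site 19 (T→G), site 20 (G→C), site 31 (G→C), site 33 (A→T), site 34 (G→C).
p = 11/41 = 0.268293.
d = −0.75 · ln(1 − (4/3)·0.268293) = −0.75 · ln(0.642276) = −0.75 · (-0.442737) = 0.3321.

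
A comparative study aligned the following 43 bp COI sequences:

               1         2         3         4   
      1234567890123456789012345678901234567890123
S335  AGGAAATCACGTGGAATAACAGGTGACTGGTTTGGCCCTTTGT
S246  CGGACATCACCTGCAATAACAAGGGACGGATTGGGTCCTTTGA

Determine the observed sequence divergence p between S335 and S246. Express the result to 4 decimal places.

Differing sites — 1:A/C; 5:A/C; 11:G/C; 14:G/C; 22:G/A; 24:T/G; 28:T/G; 30:G/A; 33:T/G; 36:C/T; 43:T/A.
There are 11 differences over 43 sites, so p = 11/43 = 0.2558.

0.2558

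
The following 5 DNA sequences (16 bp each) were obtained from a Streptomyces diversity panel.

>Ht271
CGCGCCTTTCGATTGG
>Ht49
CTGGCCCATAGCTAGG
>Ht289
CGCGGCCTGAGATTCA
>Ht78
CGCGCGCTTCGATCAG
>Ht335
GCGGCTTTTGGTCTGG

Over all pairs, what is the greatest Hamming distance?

Pairwise Hamming distances:
  Ht271 vs Ht49: 7
  Ht271 vs Ht289: 6
  Ht271 vs Ht78: 4
  Ht271 vs Ht335: 7
  Ht49 vs Ht289: 9
  Ht49 vs Ht78: 8
  Ht49 vs Ht335: 9
  Ht289 vs Ht78: 7
  Ht289 vs Ht335: 12
  Ht78 vs Ht335: 10
The largest is 12, between Ht289 and Ht335.

12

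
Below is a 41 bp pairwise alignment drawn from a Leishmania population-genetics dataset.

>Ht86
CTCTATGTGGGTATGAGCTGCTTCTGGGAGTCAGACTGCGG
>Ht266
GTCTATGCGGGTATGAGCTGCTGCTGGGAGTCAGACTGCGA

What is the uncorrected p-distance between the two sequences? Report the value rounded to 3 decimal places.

Differing sites — 1:C/G; 8:T/C; 23:T/G; 41:G/A.
There are 4 differences over 41 sites, so p = 4/41 = 0.098.

0.098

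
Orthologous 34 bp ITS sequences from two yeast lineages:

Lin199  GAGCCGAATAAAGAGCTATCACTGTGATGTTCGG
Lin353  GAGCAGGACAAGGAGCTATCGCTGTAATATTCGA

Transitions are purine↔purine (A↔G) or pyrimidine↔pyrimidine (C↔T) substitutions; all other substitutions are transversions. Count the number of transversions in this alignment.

Mismatches occur at site 5 (C/A, transversion), site 7 (A/G, transition), site 9 (T/C, transition), site 12 (A/G, transition), site 21 (A/G, transition), site 26 (G/A, transition), site 29 (G/A, transition), site 34 (G/A, transition).
Of the 8 differences, 7 transitions and 1 transversion, so the answer is 1.

1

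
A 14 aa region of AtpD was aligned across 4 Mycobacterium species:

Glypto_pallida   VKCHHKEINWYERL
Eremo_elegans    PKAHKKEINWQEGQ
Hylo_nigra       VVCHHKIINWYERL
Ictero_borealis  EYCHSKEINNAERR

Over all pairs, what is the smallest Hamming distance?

Pairwise Hamming distances:
  Glypto_pallida vs Eremo_elegans: 6
  Glypto_pallida vs Hylo_nigra: 2
  Glypto_pallida vs Ictero_borealis: 6
  Eremo_elegans vs Hylo_nigra: 8
  Eremo_elegans vs Ictero_borealis: 8
  Hylo_nigra vs Ictero_borealis: 7
The smallest is 2, between Glypto_pallida and Hylo_nigra.

2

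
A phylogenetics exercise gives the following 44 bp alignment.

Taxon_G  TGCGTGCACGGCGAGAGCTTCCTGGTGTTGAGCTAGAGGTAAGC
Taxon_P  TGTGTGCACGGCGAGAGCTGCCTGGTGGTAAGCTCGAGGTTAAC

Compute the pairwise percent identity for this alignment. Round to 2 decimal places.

84.09%

Mismatches occur at site 3 (C→T), site 20 (T→G), site 28 (T→G), site 30 (G→A), site 35 (A→C), site 41 (A→T), site 43 (G→A).
37 of the 44 sites match, so the percent identity is 37/44 × 100 = 84.09%.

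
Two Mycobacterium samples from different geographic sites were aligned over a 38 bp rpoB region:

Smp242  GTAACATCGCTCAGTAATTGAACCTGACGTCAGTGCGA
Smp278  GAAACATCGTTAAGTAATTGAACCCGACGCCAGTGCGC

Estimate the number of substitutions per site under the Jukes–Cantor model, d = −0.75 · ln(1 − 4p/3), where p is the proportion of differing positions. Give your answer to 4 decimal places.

The sequences differ at positions 2 (T/A), 10 (C/T), 12 (C/A), 25 (T/C), 30 (T/C), 38 (A/C).
p = 6/38 = 0.157895.
d = −0.75 · ln(1 − (4/3)·0.157895) = −0.75 · ln(0.789473) = −0.75 · (-0.236390) = 0.1773.

0.1773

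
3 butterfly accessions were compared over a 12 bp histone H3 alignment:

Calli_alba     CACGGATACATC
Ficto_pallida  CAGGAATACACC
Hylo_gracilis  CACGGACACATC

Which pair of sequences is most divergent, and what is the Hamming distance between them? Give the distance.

4

Pairwise Hamming distances:
  Calli_alba vs Ficto_pallida: 3
  Calli_alba vs Hylo_gracilis: 1
  Ficto_pallida vs Hylo_gracilis: 4
The largest is 4, between Ficto_pallida and Hylo_gracilis.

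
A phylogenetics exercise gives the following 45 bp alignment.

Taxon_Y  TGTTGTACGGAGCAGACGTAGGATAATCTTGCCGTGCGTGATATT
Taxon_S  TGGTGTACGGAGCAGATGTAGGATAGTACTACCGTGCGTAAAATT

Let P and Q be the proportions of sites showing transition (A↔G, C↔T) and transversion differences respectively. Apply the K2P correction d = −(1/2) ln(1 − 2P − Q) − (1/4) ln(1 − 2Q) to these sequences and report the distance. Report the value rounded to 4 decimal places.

0.2062

Mismatches occur at site 3 (T→G, transversion), site 17 (C→T, transition), site 26 (A→G, transition), site 28 (C→A, transversion), site 29 (T→C, transition), site 31 (G→A, transition), site 40 (G→A, transition), site 42 (T→A, transversion).
Of the 8 differences, 5 transitions and 3 transversions over 45 sites: P = 5/45 = 0.111111, Q = 3/45 = 0.066667.
d = −0.5·ln(0.711111) − 0.25·ln(0.866666) = −0.5·(-0.340927) − 0.25·(-0.143102) = 0.2062.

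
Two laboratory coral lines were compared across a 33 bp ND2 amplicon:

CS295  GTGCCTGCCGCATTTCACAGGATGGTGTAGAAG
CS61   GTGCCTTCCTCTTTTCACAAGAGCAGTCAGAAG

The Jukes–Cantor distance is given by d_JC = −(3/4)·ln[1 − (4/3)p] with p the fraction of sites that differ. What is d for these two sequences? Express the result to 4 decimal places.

The sequences differ at positions 7 (G/T), 10 (G/T), 12 (A/T), 20 (G/A), 23 (T/G), 24 (G/C), 25 (G/A), 26 (T/G), 27 (G/T), 28 (T/C).
p = 10/33 = 0.303030.
d = −0.75 · ln(1 − (4/3)·0.303030) = −0.75 · ln(0.595960) = −0.75 · (-0.517582) = 0.3882.

0.3882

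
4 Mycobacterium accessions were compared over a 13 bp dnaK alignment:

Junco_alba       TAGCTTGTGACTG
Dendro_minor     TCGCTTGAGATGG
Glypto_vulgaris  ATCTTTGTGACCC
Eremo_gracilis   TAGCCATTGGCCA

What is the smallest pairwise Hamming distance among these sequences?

Pairwise Hamming distances:
  Junco_alba vs Dendro_minor: 4
  Junco_alba vs Glypto_vulgaris: 6
  Junco_alba vs Eremo_gracilis: 6
  Dendro_minor vs Glypto_vulgaris: 8
  Dendro_minor vs Eremo_gracilis: 9
  Glypto_vulgaris vs Eremo_gracilis: 9
The smallest is 4, between Junco_alba and Dendro_minor.

4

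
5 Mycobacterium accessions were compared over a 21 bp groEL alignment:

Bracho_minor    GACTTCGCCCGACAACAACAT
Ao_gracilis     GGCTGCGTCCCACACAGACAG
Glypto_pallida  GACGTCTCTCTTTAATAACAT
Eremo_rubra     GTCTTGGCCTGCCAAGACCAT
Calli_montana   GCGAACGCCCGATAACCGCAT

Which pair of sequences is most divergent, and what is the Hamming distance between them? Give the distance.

Pairwise Hamming distances:
  Bracho_minor vs Ao_gracilis: 8
  Bracho_minor vs Glypto_pallida: 7
  Bracho_minor vs Eremo_rubra: 6
  Bracho_minor vs Calli_montana: 7
  Ao_gracilis vs Glypto_pallida: 13
  Ao_gracilis vs Eremo_rubra: 12
  Ao_gracilis vs Calli_montana: 12
  Glypto_pallida vs Eremo_rubra: 11
  Glypto_pallida vs Calli_montana: 11
  Eremo_rubra vs Calli_montana: 11
The largest is 13, between Ao_gracilis and Glypto_pallida.

13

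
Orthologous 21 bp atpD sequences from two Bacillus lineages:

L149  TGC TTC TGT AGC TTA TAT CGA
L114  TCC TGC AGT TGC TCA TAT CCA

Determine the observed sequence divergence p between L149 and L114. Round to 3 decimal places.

Mismatches occur at site 2 (G/C), site 5 (T/G), site 7 (T/A), site 10 (A/T), site 14 (T/C), site 20 (G/C).
There are 6 differences over 21 sites, so p = 6/21 = 0.286.

0.286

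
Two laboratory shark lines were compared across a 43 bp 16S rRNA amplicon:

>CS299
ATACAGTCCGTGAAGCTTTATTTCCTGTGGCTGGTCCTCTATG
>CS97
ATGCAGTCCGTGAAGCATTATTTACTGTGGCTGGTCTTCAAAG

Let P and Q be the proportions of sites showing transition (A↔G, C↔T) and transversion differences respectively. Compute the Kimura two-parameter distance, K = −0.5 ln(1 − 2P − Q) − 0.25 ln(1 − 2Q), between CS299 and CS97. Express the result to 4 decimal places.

Differing sites — 3:A/G (Ti); 17:T/A (Tv); 24:C/A (Tv); 37:C/T (Ti); 40:T/A (Tv); 42:T/A (Tv).
Of the 6 differences, 2 transitions and 4 transversions over 43 sites: P = 2/43 = 0.046512, Q = 4/43 = 0.093023.
d = −0.5·ln(0.813953) − 0.25·ln(0.813954) = −0.5·(-0.205853) − 0.25·(-0.205851) = 0.1544.

0.1544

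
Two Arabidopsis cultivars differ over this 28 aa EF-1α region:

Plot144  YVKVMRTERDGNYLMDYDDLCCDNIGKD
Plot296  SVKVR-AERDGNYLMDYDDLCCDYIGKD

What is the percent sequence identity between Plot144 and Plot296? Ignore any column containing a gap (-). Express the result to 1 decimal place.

85.2%

Excluding the 1 gap column leaves 27 comparable sites.
The sequences differ at positions 1 (Y/S), 5 (M/R), 7 (T/A), 24 (N/Y).
23 of the 27 comparable sites match, so the percent identity is 23/27 × 100 = 85.2%.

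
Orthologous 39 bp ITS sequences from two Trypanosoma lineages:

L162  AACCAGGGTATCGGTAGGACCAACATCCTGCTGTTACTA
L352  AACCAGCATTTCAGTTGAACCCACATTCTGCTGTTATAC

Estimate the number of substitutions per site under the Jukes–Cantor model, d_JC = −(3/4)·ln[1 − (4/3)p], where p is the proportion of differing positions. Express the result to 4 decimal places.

0.3538

Differing sites — 7:G/C; 8:G/A; 10:A/T; 13:G/A; 16:A/T; 18:G/A; 22:A/C; 27:C/T; 37:C/T; 38:T/A; 39:A/C.
p = 11/39 = 0.282051.
d = −0.75 · ln(1 − (4/3)·0.282051) = −0.75 · ln(0.623932) = −0.75 · (-0.471714) = 0.3538.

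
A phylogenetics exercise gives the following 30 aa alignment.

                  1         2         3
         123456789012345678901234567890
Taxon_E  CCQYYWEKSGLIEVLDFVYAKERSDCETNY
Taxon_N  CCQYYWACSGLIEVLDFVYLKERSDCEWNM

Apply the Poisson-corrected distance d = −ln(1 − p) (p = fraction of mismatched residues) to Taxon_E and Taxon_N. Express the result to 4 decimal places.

The sequences differ at positions 7 (E/A), 8 (K/C), 20 (A/L), 28 (T/W), 30 (Y/M).
p = 5/30 = 0.166667.
d = −ln(1 − 0.166667) = −ln(0.833333) = 0.1823.

0.1823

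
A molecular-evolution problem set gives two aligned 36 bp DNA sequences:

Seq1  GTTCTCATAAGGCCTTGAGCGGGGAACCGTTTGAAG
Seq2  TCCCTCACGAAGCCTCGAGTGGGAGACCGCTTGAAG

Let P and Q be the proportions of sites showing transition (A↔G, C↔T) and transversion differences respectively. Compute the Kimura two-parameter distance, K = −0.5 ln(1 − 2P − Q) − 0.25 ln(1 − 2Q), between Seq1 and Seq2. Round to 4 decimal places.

Differing sites — 1:G/T (Tv); 2:T/C (Ti); 3:T/C (Ti); 8:T/C (Ti); 9:A/G (Ti); 11:G/A (Ti); 16:T/C (Ti); 20:C/T (Ti); 24:G/A (Ti); 25:A/G (Ti); 30:T/C (Ti).
Of the 11 differences, 10 transitions and 1 transversion over 36 sites: P = 10/36 = 0.277778, Q = 1/36 = 0.027778.
d = −0.5·ln(0.416666) − 0.25·ln(0.944444) = −0.5·(-0.875470) − 0.25·(-0.057159) = 0.4520.

0.4520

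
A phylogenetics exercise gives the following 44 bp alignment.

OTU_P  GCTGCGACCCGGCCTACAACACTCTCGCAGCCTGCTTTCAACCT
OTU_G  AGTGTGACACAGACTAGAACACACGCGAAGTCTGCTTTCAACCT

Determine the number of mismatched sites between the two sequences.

The sequences differ at positions 1 (G/A), 2 (C/G), 5 (C/T), 9 (C/A), 11 (G/A), 13 (C/A), 17 (C/G), 23 (T/A), 25 (T/G), 28 (C/A), 31 (C/T).
That gives 11 mismatches out of 44 aligned sites, so the Hamming distance is 11.

11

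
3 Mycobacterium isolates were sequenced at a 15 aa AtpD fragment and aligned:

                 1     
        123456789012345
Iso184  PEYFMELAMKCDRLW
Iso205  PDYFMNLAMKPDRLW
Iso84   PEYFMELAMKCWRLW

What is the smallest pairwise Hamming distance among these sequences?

Pairwise Hamming distances:
  Iso184 vs Iso205: 3
  Iso184 vs Iso84: 1
  Iso205 vs Iso84: 4
The smallest is 1, between Iso184 and Iso84.

1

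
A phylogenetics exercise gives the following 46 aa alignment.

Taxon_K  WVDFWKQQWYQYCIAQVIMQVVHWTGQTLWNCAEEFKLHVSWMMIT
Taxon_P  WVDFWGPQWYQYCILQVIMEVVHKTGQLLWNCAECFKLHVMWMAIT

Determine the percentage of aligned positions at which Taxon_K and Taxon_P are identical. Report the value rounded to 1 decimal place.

80.4%

The sequences differ at positions 6 (K/G), 7 (Q/P), 15 (A/L), 20 (Q/E), 24 (W/K), 28 (T/L), 35 (E/C), 41 (S/M), 44 (M/A).
37 of the 46 sites match, so the percent identity is 37/46 × 100 = 80.4%.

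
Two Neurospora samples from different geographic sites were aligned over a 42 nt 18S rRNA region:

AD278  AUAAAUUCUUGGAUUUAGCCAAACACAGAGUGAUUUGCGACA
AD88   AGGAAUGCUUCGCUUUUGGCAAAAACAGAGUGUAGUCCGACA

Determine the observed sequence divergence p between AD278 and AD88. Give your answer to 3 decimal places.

0.286

Mismatches occur at site 2 (U/G), site 3 (A/G), site 7 (U/G), site 11 (G/C), site 13 (A/C), site 17 (A/U), site 19 (C/G), site 24 (C/A), site 33 (A/U), site 34 (U/A), site 35 (U/G), site 37 (G/C).
There are 12 differences over 42 sites, so p = 12/42 = 0.286.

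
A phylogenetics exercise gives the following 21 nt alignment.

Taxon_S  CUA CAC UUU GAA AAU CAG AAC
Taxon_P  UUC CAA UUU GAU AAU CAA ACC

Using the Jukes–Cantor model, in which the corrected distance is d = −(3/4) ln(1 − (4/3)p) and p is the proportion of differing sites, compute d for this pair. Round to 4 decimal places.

0.3597

The sequences differ at positions 1 (C/U), 3 (A/C), 6 (C/A), 12 (A/U), 18 (G/A), 20 (A/C).
p = 6/21 = 0.285714.
d = −0.75 · ln(1 − (4/3)·0.285714) = −0.75 · ln(0.619048) = −0.75 · (-0.479572) = 0.3597.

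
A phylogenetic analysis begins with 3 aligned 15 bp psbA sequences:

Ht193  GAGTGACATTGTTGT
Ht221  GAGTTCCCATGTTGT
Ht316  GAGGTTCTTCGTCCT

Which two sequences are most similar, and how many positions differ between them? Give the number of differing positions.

4

Pairwise Hamming distances:
  Ht193 vs Ht221: 4
  Ht193 vs Ht316: 7
  Ht221 vs Ht316: 7
The smallest is 4, between Ht193 and Ht221.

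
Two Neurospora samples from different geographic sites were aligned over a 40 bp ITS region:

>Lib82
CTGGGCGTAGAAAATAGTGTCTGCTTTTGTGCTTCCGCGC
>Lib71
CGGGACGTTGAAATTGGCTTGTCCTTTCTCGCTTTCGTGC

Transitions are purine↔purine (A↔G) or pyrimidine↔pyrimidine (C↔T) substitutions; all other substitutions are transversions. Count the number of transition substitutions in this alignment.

7

The sequences differ at positions 2 (T/G, transversion), 5 (G/A, transition), 9 (A/T, transversion), 14 (A/T, transversion), 16 (A/G, transition), 18 (T/C, transition), 19 (G/T, transversion), 21 (C/G, transversion), 23 (G/C, transversion), 28 (T/C, transition), 29 (G/T, transversion), 30 (T/C, transition), 35 (C/T, transition), 38 (C/T, transition).
Of the 14 differences, 7 transitions and 7 transversions, so the answer is 7.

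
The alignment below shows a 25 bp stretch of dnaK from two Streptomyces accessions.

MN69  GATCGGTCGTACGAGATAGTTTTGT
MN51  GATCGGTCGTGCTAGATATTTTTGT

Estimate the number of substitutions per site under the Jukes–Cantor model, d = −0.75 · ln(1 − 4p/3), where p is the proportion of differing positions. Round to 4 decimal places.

Differing sites — 11:A/G; 13:G/T; 19:G/T.
p = 3/25 = 0.120000.
d = −0.75 · ln(1 − (4/3)·0.120000) = −0.75 · ln(0.840000) = −0.75 · (-0.174353) = 0.1308.

0.1308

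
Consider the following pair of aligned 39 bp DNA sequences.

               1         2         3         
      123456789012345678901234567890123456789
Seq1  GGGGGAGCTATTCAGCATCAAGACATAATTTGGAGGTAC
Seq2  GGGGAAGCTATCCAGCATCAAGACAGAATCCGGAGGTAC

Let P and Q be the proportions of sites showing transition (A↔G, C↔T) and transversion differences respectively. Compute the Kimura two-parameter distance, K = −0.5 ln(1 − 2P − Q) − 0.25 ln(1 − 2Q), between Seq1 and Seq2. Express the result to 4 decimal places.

The sequences differ at positions 5 (G/A, transition), 12 (T/C, transition), 26 (T/G, transversion), 30 (T/C, transition), 31 (T/C, transition).
Of the 5 differences, 4 transitions and 1 transversion over 39 sites: P = 4/39 = 0.102564, Q = 1/39 = 0.025641.
d = −0.5·ln(0.769231) − 0.25·ln(0.948718) = −0.5·(-0.262364) − 0.25·(-0.052644) = 0.1443.

0.1443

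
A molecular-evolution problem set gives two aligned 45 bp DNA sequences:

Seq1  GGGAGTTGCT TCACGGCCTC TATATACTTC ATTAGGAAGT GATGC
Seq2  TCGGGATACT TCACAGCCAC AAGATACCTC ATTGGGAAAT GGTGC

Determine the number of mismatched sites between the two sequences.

13

Mismatches occur at site 1 (G/T), site 2 (G/C), site 4 (A/G), site 6 (T/A), site 8 (G/A), site 15 (G/A), site 19 (T/A), site 21 (T/A), site 23 (T/G), site 28 (T/C), site 34 (A/G), site 39 (G/A), site 42 (A/G).
That gives 13 mismatches out of 45 aligned sites, so the Hamming distance is 13.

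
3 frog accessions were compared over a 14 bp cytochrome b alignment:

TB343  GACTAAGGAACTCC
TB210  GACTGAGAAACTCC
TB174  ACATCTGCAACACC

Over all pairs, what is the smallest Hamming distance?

2

Pairwise Hamming distances:
  TB343 vs TB210: 2
  TB343 vs TB174: 7
  TB210 vs TB174: 7
The smallest is 2, between TB343 and TB210.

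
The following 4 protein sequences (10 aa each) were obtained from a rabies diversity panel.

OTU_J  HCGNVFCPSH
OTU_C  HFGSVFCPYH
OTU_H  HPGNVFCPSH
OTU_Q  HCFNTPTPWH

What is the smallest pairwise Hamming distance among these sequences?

Pairwise Hamming distances:
  OTU_J vs OTU_C: 3
  OTU_J vs OTU_H: 1
  OTU_J vs OTU_Q: 5
  OTU_C vs OTU_H: 3
  OTU_C vs OTU_Q: 7
  OTU_H vs OTU_Q: 6
The smallest is 1, between OTU_J and OTU_H.

1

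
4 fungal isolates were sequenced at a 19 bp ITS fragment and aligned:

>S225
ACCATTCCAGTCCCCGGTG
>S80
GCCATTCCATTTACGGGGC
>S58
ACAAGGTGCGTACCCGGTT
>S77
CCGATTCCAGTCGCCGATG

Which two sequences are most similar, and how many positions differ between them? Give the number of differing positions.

4

Pairwise Hamming distances:
  S225 vs S80: 7
  S225 vs S58: 8
  S225 vs S77: 4
  S80 vs S58: 13
  S80 vs S77: 9
  S58 vs S77: 11
The smallest is 4, between S225 and S77.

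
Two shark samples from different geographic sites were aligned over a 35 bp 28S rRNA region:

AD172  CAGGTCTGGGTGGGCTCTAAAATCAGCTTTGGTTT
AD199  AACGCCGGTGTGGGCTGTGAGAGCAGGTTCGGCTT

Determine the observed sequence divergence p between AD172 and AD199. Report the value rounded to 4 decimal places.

Mismatches occur at site 1 (C→A), site 3 (G→C), site 5 (T→C), site 7 (T→G), site 9 (G→T), site 17 (C→G), site 19 (A→G), site 21 (A→G), site 23 (T→G), site 27 (C→G), site 30 (T→C), site 33 (T→C).
There are 12 differences over 35 sites, so p = 12/35 = 0.3429.

0.3429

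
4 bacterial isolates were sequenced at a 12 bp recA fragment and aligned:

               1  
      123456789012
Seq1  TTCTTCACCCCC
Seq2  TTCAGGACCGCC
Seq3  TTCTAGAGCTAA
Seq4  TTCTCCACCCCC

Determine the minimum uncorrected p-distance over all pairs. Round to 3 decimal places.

Pairwise Hamming distances:
  Seq1 vs Seq2: 4
  Seq1 vs Seq3: 6
  Seq1 vs Seq4: 1
  Seq2 vs Seq3: 6
  Seq2 vs Seq4: 4
  Seq3 vs Seq4: 6
The smallest is 1 mismatch, between Seq1 and Seq4; p = 1/12 = 0.083.

0.083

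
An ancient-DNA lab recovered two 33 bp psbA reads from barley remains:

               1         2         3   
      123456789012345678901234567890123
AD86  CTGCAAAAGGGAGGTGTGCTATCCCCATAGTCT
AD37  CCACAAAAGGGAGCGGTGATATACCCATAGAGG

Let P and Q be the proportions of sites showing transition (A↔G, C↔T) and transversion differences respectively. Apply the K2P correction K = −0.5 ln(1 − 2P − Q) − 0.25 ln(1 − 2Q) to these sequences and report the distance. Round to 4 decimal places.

0.3407

Differing sites — 2:T/C (Ti); 3:G/A (Ti); 14:G/C (Tv); 15:T/G (Tv); 19:C/A (Tv); 23:C/A (Tv); 31:T/A (Tv); 32:C/G (Tv); 33:T/G (Tv).
Of the 9 differences, 2 transitions and 7 transversions over 33 sites: P = 2/33 = 0.060606, Q = 7/33 = 0.212121.
d = −0.5·ln(0.666667) − 0.25·ln(0.575758) = −0.5·(-0.405465) − 0.25·(-0.552068) = 0.3407.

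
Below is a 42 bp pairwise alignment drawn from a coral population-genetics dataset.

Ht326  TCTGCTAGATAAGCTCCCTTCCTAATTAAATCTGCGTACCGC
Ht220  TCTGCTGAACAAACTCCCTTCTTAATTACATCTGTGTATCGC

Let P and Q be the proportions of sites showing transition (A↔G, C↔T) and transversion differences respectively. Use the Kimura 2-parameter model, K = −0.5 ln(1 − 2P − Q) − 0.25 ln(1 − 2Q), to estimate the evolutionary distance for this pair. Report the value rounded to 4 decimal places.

The sequences differ at positions 7 (A/G, transition), 8 (G/A, transition), 10 (T/C, transition), 13 (G/A, transition), 22 (C/T, transition), 29 (A/C, transversion), 35 (C/T, transition), 39 (C/T, transition).
Of the 8 differences, 7 transitions and 1 transversion over 42 sites: P = 7/42 = 0.166667, Q = 1/42 = 0.023810.
d = −0.5·ln(0.642856) − 0.25·ln(0.952380) = −0.5·(-0.441835) − 0.25·(-0.048791) = 0.2331.

0.2331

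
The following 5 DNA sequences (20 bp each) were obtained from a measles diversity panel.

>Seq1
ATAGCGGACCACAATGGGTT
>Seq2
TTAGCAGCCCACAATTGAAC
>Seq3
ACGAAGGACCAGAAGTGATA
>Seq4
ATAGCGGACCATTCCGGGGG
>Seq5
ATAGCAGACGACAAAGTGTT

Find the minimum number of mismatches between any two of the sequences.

4

Pairwise Hamming distances:
  Seq1 vs Seq2: 7
  Seq1 vs Seq3: 9
  Seq1 vs Seq4: 6
  Seq1 vs Seq5: 4
  Seq2 vs Seq3: 11
  Seq2 vs Seq4: 11
  Seq2 vs Seq5: 9
  Seq3 vs Seq4: 12
  Seq3 vs Seq5: 12
  Seq4 vs Seq5: 9
The smallest is 4, between Seq1 and Seq5.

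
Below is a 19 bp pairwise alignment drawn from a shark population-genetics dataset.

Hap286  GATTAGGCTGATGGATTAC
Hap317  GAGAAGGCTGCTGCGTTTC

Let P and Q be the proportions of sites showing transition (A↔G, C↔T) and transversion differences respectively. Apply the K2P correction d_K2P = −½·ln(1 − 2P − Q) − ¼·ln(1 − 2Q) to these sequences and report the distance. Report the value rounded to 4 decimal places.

Differing sites — 3:T/G (Tv); 4:T/A (Tv); 11:A/C (Tv); 14:G/C (Tv); 15:A/G (Ti); 18:A/T (Tv).
Of the 6 differences, 1 transition and 5 transversions over 19 sites: P = 1/19 = 0.052632, Q = 5/19 = 0.263158.
d = −0.5·ln(0.631578) − 0.25·ln(0.473684) = −0.5·(-0.459534) − 0.25·(-0.747215) = 0.4166.

0.4166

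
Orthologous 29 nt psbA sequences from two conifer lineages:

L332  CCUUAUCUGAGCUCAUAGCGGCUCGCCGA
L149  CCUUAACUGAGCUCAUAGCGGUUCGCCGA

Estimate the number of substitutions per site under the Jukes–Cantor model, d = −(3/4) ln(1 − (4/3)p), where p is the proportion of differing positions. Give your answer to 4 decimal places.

0.0723

Mismatches occur at site 6 (U↔A), site 22 (C↔U).
p = 2/29 = 0.068966.
d = −0.75 · ln(1 − (4/3)·0.068966) = −0.75 · ln(0.908045) = −0.75 · (-0.096461) = 0.0723.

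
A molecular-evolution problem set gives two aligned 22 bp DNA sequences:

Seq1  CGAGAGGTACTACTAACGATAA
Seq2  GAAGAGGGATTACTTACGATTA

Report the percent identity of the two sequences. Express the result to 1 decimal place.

72.7%

Mismatches occur at site 1 (C→G), site 2 (G→A), site 8 (T→G), site 10 (C→T), site 15 (A→T), site 21 (A→T).
16 of the 22 sites match, so the percent identity is 16/22 × 100 = 72.7%.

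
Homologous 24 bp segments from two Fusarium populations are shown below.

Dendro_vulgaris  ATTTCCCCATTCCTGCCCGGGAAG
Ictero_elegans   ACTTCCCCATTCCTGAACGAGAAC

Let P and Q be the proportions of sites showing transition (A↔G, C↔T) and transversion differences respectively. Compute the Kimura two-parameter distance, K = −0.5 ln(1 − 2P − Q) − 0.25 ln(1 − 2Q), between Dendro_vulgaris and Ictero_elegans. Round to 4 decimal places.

The sequences differ at positions 2 (T/C, transition), 16 (C/A, transversion), 17 (C/A, transversion), 20 (G/A, transition), 24 (G/C, transversion).
Of the 5 differences, 2 transitions and 3 transversions over 24 sites: P = 2/24 = 0.083333, Q = 3/24 = 0.125000.
d = −0.5·ln(0.708334) − 0.25·ln(0.750000) = −0.5·(-0.344840) − 0.25·(-0.287682) = 0.2443.

0.2443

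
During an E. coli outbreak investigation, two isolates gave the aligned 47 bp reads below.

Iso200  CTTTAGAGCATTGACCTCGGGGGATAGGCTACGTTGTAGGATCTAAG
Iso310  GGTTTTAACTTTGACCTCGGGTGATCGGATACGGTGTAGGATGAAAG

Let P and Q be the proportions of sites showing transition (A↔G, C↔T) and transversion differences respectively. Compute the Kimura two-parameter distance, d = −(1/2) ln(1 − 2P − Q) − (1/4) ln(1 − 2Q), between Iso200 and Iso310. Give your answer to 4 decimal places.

Differing sites — 1:C/G (Tv); 2:T/G (Tv); 5:A/T (Tv); 6:G/T (Tv); 8:G/A (Ti); 10:A/T (Tv); 22:G/T (Tv); 26:A/C (Tv); 29:C/A (Tv); 34:T/G (Tv); 43:C/G (Tv); 44:T/A (Tv).
Of the 12 differences, 1 transition and 11 transversions over 47 sites: P = 1/47 = 0.021277, Q = 11/47 = 0.234043.
d = −0.5·ln(0.723403) − 0.25·ln(0.531914) = −0.5·(-0.323789) − 0.25·(-0.631273) = 0.3197.

0.3197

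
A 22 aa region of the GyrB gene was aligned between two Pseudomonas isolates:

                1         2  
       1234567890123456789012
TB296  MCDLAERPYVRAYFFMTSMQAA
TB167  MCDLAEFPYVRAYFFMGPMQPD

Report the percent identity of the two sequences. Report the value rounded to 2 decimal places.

77.27%

Mismatches occur at site 7 (R↔F), site 17 (T↔G), site 18 (S↔P), site 21 (A↔P), site 22 (A↔D).
17 of the 22 sites match, so the percent identity is 17/22 × 100 = 77.27%.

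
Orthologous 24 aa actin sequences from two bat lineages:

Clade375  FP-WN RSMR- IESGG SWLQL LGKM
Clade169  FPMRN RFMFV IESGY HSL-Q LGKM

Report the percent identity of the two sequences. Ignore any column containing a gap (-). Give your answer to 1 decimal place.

Excluding the 3 gap columns leaves 21 comparable sites.
Differing sites — 4:W/R; 7:S/F; 9:R/F; 15:G/Y; 16:S/H; 17:W/S; 20:L/Q.
14 of the 21 comparable sites match, so the percent identity is 14/21 × 100 = 66.7%.

66.7%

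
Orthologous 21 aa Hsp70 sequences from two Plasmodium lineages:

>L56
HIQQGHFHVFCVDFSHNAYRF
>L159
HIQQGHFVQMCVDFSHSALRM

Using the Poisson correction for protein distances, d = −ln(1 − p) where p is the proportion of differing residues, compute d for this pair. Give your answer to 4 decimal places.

Mismatches occur at site 8 (H↔V), site 9 (V↔Q), site 10 (F↔M), site 17 (N↔S), site 19 (Y↔L), site 21 (F↔M).
p = 6/21 = 0.285714.
d = −ln(1 − 0.285714) = −ln(0.714286) = 0.3365.

0.3365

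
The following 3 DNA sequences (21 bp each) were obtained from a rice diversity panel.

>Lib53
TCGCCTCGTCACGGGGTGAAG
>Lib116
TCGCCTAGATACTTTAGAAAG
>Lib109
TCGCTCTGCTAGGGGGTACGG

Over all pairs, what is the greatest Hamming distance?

Pairwise Hamming distances:
  Lib53 vs Lib116: 9
  Lib53 vs Lib109: 9
  Lib116 vs Lib109: 12
The largest is 12, between Lib116 and Lib109.

12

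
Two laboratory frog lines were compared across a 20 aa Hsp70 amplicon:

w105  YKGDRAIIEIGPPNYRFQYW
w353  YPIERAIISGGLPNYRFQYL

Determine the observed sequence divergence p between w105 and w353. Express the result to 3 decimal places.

0.350

The sequences differ at positions 2 (K/P), 3 (G/I), 4 (D/E), 9 (E/S), 10 (I/G), 12 (P/L), 20 (W/L).
There are 7 differences over 20 sites, so p = 7/20 = 0.350.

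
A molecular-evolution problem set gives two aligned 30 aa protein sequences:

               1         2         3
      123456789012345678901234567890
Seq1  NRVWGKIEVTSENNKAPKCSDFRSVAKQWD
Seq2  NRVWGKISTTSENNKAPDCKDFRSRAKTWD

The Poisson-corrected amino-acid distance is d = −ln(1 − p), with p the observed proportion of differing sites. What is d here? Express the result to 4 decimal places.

0.2231

The sequences differ at positions 8 (E/S), 9 (V/T), 18 (K/D), 20 (S/K), 25 (V/R), 28 (Q/T).
p = 6/30 = 0.200000.
d = −ln(1 − 0.200000) = −ln(0.800000) = 0.2231.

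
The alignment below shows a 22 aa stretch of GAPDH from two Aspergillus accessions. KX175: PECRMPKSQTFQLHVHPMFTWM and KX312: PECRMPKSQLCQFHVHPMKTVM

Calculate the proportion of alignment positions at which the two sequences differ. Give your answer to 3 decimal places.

0.227

The sequences differ at positions 10 (T/L), 11 (F/C), 13 (L/F), 19 (F/K), 21 (W/V).
There are 5 differences over 22 sites, so p = 5/22 = 0.227.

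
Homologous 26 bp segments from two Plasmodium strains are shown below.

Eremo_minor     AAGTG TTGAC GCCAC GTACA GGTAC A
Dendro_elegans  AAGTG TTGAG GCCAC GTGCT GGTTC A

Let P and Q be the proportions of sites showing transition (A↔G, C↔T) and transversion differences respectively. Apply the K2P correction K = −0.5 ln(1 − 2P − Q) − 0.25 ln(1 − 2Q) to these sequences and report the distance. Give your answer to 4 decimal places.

The sequences differ at positions 10 (C/G, transversion), 18 (A/G, transition), 20 (A/T, transversion), 24 (A/T, transversion).
Of the 4 differences, 1 transition and 3 transversions over 26 sites: P = 1/26 = 0.038462, Q = 3/26 = 0.115385.
d = −0.5·ln(0.807691) − 0.25·ln(0.769230) = −0.5·(-0.213576) − 0.25·(-0.262365) = 0.1724.

0.1724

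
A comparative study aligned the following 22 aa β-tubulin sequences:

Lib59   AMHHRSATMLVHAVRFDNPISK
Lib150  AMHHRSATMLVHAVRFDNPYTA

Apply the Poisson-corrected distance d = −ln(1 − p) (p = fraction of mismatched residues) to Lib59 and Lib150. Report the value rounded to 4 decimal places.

0.1466

Mismatches occur at site 20 (I→Y), site 21 (S→T), site 22 (K→A).
p = 3/22 = 0.136364.
d = −ln(1 − 0.136364) = −ln(0.863636) = 0.1466.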